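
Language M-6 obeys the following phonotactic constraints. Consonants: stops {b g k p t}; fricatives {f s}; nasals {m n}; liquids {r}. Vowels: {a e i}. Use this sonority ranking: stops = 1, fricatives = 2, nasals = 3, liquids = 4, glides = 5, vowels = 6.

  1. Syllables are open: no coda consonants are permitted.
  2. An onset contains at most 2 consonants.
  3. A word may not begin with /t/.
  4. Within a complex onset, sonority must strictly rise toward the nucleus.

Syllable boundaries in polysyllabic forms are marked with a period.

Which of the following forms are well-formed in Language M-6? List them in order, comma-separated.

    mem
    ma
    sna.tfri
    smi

ma, smi

mem — violates constraint 1: syllable 1 coda /m/ has 1 consonant (> 0) → ill-formed
ma — σ1 onset /m/, coda /∅/ ok → well-formed
sna.tfri — violates constraint 2: syllable 2 onset /tfr/ has 3 consonants (> 2) → ill-formed
smi — σ1 onset /sm/ (2→3 rises), coda /∅/ ok → well-formed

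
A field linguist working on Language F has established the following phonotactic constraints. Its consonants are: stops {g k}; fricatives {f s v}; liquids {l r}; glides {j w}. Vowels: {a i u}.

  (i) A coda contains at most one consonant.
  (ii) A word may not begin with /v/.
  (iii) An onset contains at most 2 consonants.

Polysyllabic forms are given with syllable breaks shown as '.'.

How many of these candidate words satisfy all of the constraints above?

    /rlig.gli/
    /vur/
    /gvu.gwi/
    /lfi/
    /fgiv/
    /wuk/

5

/rlig.gli/ — σ1 onset /rl/ (2C), coda /g/ ok; σ2 onset /gl/ (2C), coda /∅/ ok → well-formed
/vur/ — violates constraint (ii): word begins with /v/ → ill-formed
/gvu.gwi/ — σ1 onset /gv/ (2C), coda /∅/ ok; σ2 onset /gw/ (2C), coda /∅/ ok → well-formed
/lfi/ — σ1 onset /lf/ (2C), coda /∅/ ok → well-formed
/fgiv/ — σ1 onset /fg/ (2C), coda /v/ ok → well-formed
/wuk/ — σ1 onset /w/, coda /k/ ok → well-formed
Well-formed: /rlig.gli/, /gvu.gwi/, /lfi/, /fgiv/, /wuk/ → 5.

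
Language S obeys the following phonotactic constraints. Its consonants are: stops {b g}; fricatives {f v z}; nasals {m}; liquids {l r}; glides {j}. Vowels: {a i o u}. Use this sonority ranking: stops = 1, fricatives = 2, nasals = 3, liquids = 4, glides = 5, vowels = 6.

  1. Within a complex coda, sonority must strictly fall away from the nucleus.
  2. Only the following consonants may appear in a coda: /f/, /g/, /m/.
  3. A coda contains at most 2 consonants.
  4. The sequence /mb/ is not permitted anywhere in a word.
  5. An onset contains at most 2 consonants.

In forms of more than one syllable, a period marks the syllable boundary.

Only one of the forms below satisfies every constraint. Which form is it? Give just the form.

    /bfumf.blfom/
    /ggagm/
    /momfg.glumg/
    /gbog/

/bfumf.blfom/ — violates constraint 5: syllable 2 onset /blf/ has 3 consonants (> 2) → illicit
/ggagm/ — violates constraint 1: syllable 1 coda /gm/: /g/ (stop, 1) → /m/ (nasal, 3) does not fall → illicit
/momfg.glumg/ — violates constraint 3: syllable 1 coda /mfg/ has 3 consonants (> 2) → illicit
/gbog/ — σ1 onset /gb/ (2C), coda /g/ ok → licit

/gbog/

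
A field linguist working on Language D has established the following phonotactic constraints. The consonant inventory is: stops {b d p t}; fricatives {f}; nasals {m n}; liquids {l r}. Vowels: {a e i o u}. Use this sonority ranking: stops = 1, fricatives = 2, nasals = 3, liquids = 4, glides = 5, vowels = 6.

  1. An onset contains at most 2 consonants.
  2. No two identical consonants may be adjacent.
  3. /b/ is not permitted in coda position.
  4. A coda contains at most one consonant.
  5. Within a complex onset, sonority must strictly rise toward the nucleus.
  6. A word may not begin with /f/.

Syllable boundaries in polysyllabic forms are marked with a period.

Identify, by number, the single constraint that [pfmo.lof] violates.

[pfmo.lof]: syllable 1 onset /pfm/ has 3 consonants (> 2).
This is a violation of constraint 1: "An onset contains at most 2 consonants."
The remaining constraints (2, 3, 4, 5, 6) are satisfied.

1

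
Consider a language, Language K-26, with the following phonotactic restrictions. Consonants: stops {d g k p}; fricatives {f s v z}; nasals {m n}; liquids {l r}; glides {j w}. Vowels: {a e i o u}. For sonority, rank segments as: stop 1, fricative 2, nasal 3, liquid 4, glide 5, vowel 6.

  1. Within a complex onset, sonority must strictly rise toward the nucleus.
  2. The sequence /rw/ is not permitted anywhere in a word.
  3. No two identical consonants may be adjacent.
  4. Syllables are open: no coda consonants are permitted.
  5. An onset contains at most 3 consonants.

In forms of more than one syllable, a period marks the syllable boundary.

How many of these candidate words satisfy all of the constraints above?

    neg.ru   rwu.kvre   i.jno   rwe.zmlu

neg.ru — violates constraint 4: syllable 1 coda /g/ has 1 consonant (> 0) → phonotactically illegal
rwu.kvre — violates constraint 2: contains banned sequence /rw/ → phonotactically illegal
i.jno — violates constraint 1: syllable 2 onset /jn/: /j/ (glide, 5) → /n/ (nasal, 3) does not rise → phonotactically illegal
rwe.zmlu — violates constraint 2: contains banned sequence /rw/ → phonotactically illegal
No form is phonotactically legal → 0.

0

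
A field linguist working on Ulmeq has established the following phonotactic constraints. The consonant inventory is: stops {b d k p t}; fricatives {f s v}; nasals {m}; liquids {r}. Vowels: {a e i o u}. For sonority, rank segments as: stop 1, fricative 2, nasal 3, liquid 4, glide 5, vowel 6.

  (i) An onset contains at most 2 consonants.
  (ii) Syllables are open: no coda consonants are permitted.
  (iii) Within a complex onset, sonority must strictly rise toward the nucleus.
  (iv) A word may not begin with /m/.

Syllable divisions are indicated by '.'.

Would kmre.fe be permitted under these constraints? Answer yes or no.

kmre.fe — violates constraint (i): syllable 1 onset /kmr/ has 3 consonants (> 2) → not permitted

no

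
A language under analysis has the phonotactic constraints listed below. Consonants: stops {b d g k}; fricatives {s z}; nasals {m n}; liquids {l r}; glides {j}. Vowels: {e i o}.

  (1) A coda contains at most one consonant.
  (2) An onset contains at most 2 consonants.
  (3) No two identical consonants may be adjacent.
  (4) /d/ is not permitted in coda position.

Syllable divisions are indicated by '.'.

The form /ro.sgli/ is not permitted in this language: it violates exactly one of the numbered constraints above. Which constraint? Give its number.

/ro.sgli/: syllable 2 onset /sgl/ has 3 consonants (> 2).
This is a violation of constraint 2: "An onset contains at most 2 consonants."
The remaining constraints (1, 3, 4) are satisfied.

2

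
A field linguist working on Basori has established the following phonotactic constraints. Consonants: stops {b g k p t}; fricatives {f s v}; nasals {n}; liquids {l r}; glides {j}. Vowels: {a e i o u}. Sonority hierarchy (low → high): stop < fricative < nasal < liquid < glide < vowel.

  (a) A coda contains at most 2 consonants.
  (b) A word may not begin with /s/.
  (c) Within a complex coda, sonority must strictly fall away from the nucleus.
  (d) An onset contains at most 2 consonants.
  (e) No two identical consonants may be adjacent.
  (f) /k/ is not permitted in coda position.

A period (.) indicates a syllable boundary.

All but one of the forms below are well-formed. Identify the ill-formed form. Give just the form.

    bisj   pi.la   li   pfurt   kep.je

bisj

bisj — violates constraint (c): syllable 1 coda /sj/: /s/ (fricative, 2) → /j/ (glide, 5) does not fall → ill-formed
pi.la — σ1 onset /p/, coda /∅/ ok; σ2 onset /l/, coda /∅/ ok → well-formed
li — σ1 onset /l/, coda /∅/ ok → well-formed
pfurt — σ1 onset /pf/ (2C), coda /rt/ (4→1 falls) ok → well-formed
kep.je — σ1 onset /k/, coda /p/ ok; σ2 onset /j/, coda /∅/ ok → well-formed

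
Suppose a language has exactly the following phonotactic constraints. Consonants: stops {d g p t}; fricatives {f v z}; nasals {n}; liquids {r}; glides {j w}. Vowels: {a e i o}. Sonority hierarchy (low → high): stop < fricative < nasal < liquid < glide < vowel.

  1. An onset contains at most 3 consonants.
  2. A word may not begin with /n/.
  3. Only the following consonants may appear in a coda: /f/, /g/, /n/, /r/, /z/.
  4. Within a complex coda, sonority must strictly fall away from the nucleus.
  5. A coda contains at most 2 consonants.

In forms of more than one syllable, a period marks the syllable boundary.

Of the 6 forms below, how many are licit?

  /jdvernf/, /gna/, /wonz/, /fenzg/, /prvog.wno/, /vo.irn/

/jdvernf/ — violates constraint 5: syllable 1 coda /rnf/ has 3 consonants (> 2) → illicit
/gna/ — σ1 onset /gn/ (2C), coda /∅/ ok → licit
/wonz/ — σ1 onset /w/, coda /nz/ (3→2 falls) ok → licit
/fenzg/ — violates constraint 5: syllable 1 coda /nzg/ has 3 consonants (> 2) → illicit
/prvog.wno/ — σ1 onset /prv/ (3C), coda /g/ ok; σ2 onset /wn/ (2C), coda /∅/ ok → licit
/vo.irn/ — σ1 onset /v/, coda /∅/ ok; σ2 onset /∅/, coda /rn/ (4→3 falls) ok → licit
Licit: /gna/, /wonz/, /prvog.wno/, /vo.irn/ → 4.

4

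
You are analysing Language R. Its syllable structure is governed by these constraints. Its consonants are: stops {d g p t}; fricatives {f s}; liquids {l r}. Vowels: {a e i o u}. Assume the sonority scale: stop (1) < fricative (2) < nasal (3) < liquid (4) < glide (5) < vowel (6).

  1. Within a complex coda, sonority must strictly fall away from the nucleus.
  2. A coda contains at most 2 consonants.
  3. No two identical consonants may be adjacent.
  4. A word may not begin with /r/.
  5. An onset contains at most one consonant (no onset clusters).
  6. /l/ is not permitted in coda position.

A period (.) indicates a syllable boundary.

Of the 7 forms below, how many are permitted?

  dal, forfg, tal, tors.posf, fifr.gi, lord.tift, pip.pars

1

dal — violates constraint 6: syllable 1 coda contains /l/ → not permitted
forfg — violates constraint 2: syllable 1 coda /rfg/ has 3 consonants (> 2) → not permitted
tal — violates constraint 6: syllable 1 coda contains /l/ → not permitted
tors.posf — violates constraint 1: syllable 2 coda /sf/: /s/ (fricative, 2) → /f/ (fricative, 2) does not fall → not permitted
fifr.gi — violates constraint 1: syllable 1 coda /fr/: /f/ (fricative, 2) → /r/ (liquid, 4) does not fall → not permitted
lord.tift — σ1 onset /l/, coda /rd/ (4→1 falls) ok; σ2 onset /t/, coda /ft/ (2→1 falls) ok → permitted
pip.pars — violates constraint 3: adjacent identical consonants /pp/ → not permitted
Permitted: lord.tift → 1.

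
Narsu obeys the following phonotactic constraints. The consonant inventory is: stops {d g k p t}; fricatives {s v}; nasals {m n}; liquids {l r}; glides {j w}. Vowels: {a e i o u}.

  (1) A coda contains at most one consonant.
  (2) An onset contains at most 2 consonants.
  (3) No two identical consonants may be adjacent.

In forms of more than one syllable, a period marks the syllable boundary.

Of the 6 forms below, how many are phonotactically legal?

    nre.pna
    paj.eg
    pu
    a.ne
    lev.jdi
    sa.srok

nre.pna — σ1 onset /nr/ (2C), coda /∅/ ok; σ2 onset /pn/ (2C), coda /∅/ ok → phonotactically legal
paj.eg — σ1 onset /p/, coda /j/ ok; σ2 onset /∅/, coda /g/ ok → phonotactically legal
pu — σ1 onset /p/, coda /∅/ ok → phonotactically legal
a.ne — σ1 onset /∅/, coda /∅/ ok; σ2 onset /n/, coda /∅/ ok → phonotactically legal
lev.jdi — σ1 onset /l/, coda /v/ ok; σ2 onset /jd/ (2C), coda /∅/ ok → phonotactically legal
sa.srok — σ1 onset /s/, coda /∅/ ok; σ2 onset /sr/ (2C), coda /k/ ok → phonotactically legal
Phonotactically legal: nre.pna, paj.eg, pu, a.ne, lev.jdi, sa.srok → 6.

6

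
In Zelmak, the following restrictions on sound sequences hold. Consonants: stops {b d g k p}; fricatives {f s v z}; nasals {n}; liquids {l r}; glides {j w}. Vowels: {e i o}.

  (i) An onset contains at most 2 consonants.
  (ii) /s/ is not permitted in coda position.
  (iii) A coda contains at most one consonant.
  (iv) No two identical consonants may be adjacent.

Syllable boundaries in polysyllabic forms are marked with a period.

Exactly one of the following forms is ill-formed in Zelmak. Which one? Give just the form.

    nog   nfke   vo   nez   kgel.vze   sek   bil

nog — σ1 onset /n/, coda /g/ ok → well-formed
nfke — violates constraint (i): syllable 1 onset /nfk/ has 3 consonants (> 2) → ill-formed
vo — σ1 onset /v/, coda /∅/ ok → well-formed
nez — σ1 onset /n/, coda /z/ ok → well-formed
kgel.vze — σ1 onset /kg/ (2C), coda /l/ ok; σ2 onset /vz/ (2C), coda /∅/ ok → well-formed
sek — σ1 onset /s/, coda /k/ ok → well-formed
bil — σ1 onset /b/, coda /l/ ok → well-formed

nfke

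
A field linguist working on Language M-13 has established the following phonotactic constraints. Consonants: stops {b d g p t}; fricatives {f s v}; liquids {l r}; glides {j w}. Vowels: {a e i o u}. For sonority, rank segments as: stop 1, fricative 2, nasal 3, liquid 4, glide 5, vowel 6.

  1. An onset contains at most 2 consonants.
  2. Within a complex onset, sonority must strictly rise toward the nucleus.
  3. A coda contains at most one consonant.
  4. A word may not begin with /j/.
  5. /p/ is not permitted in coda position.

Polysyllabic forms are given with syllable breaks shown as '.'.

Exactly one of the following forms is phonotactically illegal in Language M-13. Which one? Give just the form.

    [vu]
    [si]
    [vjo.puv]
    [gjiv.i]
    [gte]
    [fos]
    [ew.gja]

[gte]

[vu] — σ1 onset /v/, coda /∅/ ok → phonotactically legal
[si] — σ1 onset /s/, coda /∅/ ok → phonotactically legal
[vjo.puv] — σ1 onset /vj/ (2→5 rises), coda /∅/ ok; σ2 onset /p/, coda /v/ ok → phonotactically legal
[gjiv.i] — σ1 onset /gj/ (1→5 rises), coda /v/ ok; σ2 onset /∅/, coda /∅/ ok → phonotactically legal
[gte] — violates constraint 2: syllable 1 onset /gt/: /g/ (stop, 1) → /t/ (stop, 1) does not rise → phonotactically illegal
[fos] — σ1 onset /f/, coda /s/ ok → phonotactically legal
[ew.gja] — σ1 onset /∅/, coda /w/ ok; σ2 onset /gj/ (1→5 rises), coda /∅/ ok → phonotactically legal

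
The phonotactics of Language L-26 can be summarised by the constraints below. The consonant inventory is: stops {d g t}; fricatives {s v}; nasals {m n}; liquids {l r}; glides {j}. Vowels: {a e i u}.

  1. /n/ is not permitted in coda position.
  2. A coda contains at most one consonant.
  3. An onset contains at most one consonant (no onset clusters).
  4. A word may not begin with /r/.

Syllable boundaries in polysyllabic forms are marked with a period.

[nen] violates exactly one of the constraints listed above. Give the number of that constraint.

[nen]: syllable 1 coda contains /n/.
This is a violation of constraint 1: "/n/ is not permitted in coda position."
The remaining constraints (2, 3, 4) are satisfied.

1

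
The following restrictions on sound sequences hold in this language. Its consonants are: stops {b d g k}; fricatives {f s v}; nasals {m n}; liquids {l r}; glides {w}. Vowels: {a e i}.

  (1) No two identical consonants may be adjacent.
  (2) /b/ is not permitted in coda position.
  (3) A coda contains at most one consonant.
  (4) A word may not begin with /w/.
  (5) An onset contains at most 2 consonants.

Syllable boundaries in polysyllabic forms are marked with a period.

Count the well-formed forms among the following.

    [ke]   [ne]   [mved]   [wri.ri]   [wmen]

[ke] — σ1 onset /k/, coda /∅/ ok → well-formed
[ne] — σ1 onset /n/, coda /∅/ ok → well-formed
[mved] — σ1 onset /mv/ (2C), coda /d/ ok → well-formed
[wri.ri] — violates constraint 4: word begins with /w/ → ill-formed
[wmen] — violates constraint 4: word begins with /w/ → ill-formed
Well-formed: [ke], [ne], [mved] → 3.

3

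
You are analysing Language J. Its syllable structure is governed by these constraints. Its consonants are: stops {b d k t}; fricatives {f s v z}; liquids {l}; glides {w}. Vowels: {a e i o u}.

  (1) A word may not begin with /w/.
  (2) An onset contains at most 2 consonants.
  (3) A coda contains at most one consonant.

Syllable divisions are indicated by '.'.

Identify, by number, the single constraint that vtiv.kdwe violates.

2

vtiv.kdwe: syllable 2 onset /kdw/ has 3 consonants (> 2).
This is a violation of constraint 2: "An onset contains at most 2 consonants."
The remaining constraints (1, 3) are satisfied.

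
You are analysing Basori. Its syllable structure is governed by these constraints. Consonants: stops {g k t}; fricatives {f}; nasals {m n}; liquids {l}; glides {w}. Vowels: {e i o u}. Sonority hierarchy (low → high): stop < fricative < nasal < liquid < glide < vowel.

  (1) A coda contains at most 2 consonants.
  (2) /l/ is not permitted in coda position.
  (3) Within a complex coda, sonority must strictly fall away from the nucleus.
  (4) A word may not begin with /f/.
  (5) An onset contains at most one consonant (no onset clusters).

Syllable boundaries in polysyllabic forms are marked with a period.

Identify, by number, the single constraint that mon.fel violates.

mon.fel: syllable 2 coda contains /l/.
This is a violation of constraint 2: "/l/ is not permitted in coda position."
The remaining constraints (1, 3, 4, 5) are satisfied.

2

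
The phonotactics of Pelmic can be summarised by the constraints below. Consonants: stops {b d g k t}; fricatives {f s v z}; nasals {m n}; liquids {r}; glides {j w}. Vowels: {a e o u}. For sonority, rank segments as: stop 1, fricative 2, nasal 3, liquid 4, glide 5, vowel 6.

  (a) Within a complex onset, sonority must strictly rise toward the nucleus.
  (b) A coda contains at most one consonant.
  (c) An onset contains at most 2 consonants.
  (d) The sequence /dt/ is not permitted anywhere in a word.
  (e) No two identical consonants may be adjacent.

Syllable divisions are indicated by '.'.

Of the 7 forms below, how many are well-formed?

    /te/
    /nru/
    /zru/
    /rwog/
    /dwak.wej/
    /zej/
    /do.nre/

7

/te/ — σ1 onset /t/, coda /∅/ ok → well-formed
/nru/ — σ1 onset /nr/ (3→4 rises), coda /∅/ ok → well-formed
/zru/ — σ1 onset /zr/ (2→4 rises), coda /∅/ ok → well-formed
/rwog/ — σ1 onset /rw/ (4→5 rises), coda /g/ ok → well-formed
/dwak.wej/ — σ1 onset /dw/ (1→5 rises), coda /k/ ok; σ2 onset /w/, coda /j/ ok → well-formed
/zej/ — σ1 onset /z/, coda /j/ ok → well-formed
/do.nre/ — σ1 onset /d/, coda /∅/ ok; σ2 onset /nr/ (3→4 rises), coda /∅/ ok → well-formed
Well-formed: /te/, /nru/, /zru/, /rwog/, /dwak.wej/, /zej/, /do.nre/ → 7.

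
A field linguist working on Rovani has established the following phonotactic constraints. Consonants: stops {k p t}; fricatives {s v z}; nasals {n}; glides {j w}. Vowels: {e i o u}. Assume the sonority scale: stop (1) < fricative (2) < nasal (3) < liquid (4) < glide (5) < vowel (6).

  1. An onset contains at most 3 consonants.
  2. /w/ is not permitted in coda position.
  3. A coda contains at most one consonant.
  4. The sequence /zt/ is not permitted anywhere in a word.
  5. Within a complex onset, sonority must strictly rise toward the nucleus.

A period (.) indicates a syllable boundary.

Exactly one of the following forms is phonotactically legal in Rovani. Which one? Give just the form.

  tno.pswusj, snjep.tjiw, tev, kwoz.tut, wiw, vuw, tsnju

tno.pswusj — violates constraint 3: syllable 2 coda /sj/ has 2 consonants (> 1) → phonotactically illegal
snjep.tjiw — violates constraint 2: syllable 2 coda contains /w/ → phonotactically illegal
tev — σ1 onset /t/, coda /v/ ok → phonotactically legal
kwoz.tut — violates constraint 4: contains banned sequence /zt/ → phonotactically illegal
wiw — violates constraint 2: syllable 1 coda contains /w/ → phonotactically illegal
vuw — violates constraint 2: syllable 1 coda contains /w/ → phonotactically illegal
tsnju — violates constraint 1: syllable 1 onset /tsnj/ has 4 consonants (> 3) → phonotactically illegal

tev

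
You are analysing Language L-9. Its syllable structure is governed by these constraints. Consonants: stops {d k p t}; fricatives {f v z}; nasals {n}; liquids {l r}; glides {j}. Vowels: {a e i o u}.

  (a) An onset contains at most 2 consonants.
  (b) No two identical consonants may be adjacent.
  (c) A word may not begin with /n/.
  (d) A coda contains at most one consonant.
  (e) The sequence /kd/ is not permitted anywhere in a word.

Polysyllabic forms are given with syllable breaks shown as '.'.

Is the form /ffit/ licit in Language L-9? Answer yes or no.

no

/ffit/ — violates constraint (b): adjacent identical consonants /ff/ → illicit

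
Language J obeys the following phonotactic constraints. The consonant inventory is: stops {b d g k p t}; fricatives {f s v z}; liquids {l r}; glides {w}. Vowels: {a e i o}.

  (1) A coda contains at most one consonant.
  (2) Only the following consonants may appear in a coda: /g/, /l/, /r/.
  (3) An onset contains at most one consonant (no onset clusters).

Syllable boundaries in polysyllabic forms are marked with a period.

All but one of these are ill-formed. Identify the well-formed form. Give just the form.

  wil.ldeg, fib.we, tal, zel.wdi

tal

wil.ldeg — violates constraint 3: syllable 2 onset /ld/ has 2 consonants (> 1) → ill-formed
fib.we — violates constraint 2: syllable 1 coda contains /b/, which is not a licensed coda consonant → ill-formed
tal — σ1 onset /t/, coda /l/ ok → well-formed
zel.wdi — violates constraint 3: syllable 2 onset /wd/ has 2 consonants (> 1) → ill-formed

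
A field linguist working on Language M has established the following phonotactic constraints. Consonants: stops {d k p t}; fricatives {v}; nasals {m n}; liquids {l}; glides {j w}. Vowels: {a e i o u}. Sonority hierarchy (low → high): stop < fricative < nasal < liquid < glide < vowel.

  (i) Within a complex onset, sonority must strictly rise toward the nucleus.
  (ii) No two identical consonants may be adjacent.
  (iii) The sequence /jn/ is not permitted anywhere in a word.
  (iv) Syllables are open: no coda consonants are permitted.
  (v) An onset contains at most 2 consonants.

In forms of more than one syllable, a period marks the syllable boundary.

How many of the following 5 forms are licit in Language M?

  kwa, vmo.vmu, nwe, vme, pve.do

kwa — σ1 onset /kw/ (1→5 rises), coda /∅/ ok → licit
vmo.vmu — σ1 onset /vm/ (2→3 rises), coda /∅/ ok; σ2 onset /vm/ (2→3 rises), coda /∅/ ok → licit
nwe — σ1 onset /nw/ (3→5 rises), coda /∅/ ok → licit
vme — σ1 onset /vm/ (2→3 rises), coda /∅/ ok → licit
pve.do — σ1 onset /pv/ (1→2 rises), coda /∅/ ok; σ2 onset /d/, coda /∅/ ok → licit
Licit: kwa, vmo.vmu, nwe, vme, pve.do → 5.

5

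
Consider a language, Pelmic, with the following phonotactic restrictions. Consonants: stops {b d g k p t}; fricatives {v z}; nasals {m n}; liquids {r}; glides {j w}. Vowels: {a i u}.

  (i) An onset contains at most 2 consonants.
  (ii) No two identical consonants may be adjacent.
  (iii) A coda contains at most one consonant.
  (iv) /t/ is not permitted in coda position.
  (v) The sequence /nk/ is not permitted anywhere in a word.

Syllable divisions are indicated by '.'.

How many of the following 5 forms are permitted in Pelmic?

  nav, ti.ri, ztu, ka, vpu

nav — σ1 onset /n/, coda /v/ ok → permitted
ti.ri — σ1 onset /t/, coda /∅/ ok; σ2 onset /r/, coda /∅/ ok → permitted
ztu — σ1 onset /zt/ (2C), coda /∅/ ok → permitted
ka — σ1 onset /k/, coda /∅/ ok → permitted
vpu — σ1 onset /vp/ (2C), coda /∅/ ok → permitted
Permitted: nav, ti.ri, ztu, ka, vpu → 5.

5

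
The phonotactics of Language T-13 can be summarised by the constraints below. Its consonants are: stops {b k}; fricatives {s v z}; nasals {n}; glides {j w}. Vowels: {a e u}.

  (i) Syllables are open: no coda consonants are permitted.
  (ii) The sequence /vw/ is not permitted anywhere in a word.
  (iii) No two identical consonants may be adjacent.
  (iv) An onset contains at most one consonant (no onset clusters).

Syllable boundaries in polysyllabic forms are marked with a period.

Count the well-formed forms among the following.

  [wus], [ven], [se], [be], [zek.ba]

2

[wus] — violates constraint (i): syllable 1 coda /s/ has 1 consonant (> 0) → ill-formed
[ven] — violates constraint (i): syllable 1 coda /n/ has 1 consonant (> 0) → ill-formed
[se] — σ1 onset /s/, coda /∅/ ok → well-formed
[be] — σ1 onset /b/, coda /∅/ ok → well-formed
[zek.ba] — violates constraint (i): syllable 1 coda /k/ has 1 consonant (> 0) → ill-formed
Well-formed: [se], [be] → 2.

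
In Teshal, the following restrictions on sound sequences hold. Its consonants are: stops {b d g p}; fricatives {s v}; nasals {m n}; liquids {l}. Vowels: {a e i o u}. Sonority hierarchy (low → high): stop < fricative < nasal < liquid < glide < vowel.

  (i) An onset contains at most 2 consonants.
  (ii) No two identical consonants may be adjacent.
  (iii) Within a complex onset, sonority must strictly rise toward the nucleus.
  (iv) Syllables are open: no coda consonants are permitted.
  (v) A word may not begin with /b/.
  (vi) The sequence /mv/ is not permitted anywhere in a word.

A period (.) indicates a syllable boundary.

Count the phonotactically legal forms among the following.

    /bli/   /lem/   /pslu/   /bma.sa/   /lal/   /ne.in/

/bli/ — violates constraint (v): word begins with /b/ → phonotactically illegal
/lem/ — violates constraint (iv): syllable 1 coda /m/ has 1 consonant (> 0) → phonotactically illegal
/pslu/ — violates constraint (i): syllable 1 onset /psl/ has 3 consonants (> 2) → phonotactically illegal
/bma.sa/ — violates constraint (v): word begins with /b/ → phonotactically illegal
/lal/ — violates constraint (iv): syllable 1 coda /l/ has 1 consonant (> 0) → phonotactically illegal
/ne.in/ — violates constraint (iv): syllable 2 coda /n/ has 1 consonant (> 0) → phonotactically illegal
No form is phonotactically legal → 0.

0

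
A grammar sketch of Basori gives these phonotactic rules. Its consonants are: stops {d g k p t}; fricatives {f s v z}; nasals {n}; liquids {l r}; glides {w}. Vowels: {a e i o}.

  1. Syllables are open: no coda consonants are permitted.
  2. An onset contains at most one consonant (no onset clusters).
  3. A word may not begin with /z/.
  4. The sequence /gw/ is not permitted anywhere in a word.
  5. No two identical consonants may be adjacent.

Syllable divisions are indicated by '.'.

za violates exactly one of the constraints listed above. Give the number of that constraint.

3

za: word begins with /z/.
This is a violation of constraint 3: "A word may not begin with /z/."
The remaining constraints (1, 2, 4, 5) are satisfied.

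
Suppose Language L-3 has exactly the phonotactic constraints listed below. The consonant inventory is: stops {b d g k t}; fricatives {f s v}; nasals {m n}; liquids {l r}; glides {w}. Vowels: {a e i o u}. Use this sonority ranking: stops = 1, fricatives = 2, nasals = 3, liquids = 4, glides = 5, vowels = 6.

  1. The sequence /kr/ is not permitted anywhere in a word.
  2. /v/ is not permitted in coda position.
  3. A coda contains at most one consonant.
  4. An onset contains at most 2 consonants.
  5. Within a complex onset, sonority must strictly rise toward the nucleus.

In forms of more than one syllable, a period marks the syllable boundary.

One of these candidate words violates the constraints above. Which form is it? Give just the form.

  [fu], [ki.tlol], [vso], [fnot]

[fu] — σ1 onset /f/, coda /∅/ ok → well-formed
[ki.tlol] — σ1 onset /k/, coda /∅/ ok; σ2 onset /tl/ (1→4 rises), coda /l/ ok → well-formed
[vso] — violates constraint 5: syllable 1 onset /vs/: /v/ (fricative, 2) → /s/ (fricative, 2) does not rise → ill-formed
[fnot] — σ1 onset /fn/ (2→3 rises), coda /t/ ok → well-formed

[vso]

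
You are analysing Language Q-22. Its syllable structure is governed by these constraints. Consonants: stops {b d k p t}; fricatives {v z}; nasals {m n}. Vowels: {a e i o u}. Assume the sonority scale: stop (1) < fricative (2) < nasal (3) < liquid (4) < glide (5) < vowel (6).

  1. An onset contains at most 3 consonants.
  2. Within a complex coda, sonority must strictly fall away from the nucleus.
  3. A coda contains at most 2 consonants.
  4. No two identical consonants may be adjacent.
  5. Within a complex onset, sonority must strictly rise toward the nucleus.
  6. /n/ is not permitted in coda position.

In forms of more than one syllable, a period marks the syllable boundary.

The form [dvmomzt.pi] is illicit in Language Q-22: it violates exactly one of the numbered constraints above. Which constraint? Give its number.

3

[dvmomzt.pi]: syllable 1 coda /mzt/ has 3 consonants (> 2).
This is a violation of constraint 3: "A coda contains at most 2 consonants."
The remaining constraints (1, 2, 4, 5, 6) are satisfied.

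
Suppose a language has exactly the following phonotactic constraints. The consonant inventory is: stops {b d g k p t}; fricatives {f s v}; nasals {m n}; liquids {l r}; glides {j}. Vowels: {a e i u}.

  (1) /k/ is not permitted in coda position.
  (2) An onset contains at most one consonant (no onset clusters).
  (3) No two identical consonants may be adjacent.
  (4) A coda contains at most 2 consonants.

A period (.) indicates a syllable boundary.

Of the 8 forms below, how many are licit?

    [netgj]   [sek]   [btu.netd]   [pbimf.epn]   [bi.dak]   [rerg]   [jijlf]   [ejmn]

[netgj] — violates constraint 4: syllable 1 coda /tgj/ has 3 consonants (> 2) → illicit
[sek] — violates constraint 1: syllable 1 coda contains /k/ → illicit
[btu.netd] — violates constraint 2: syllable 1 onset /bt/ has 2 consonants (> 1) → illicit
[pbimf.epn] — violates constraint 2: syllable 1 onset /pb/ has 2 consonants (> 1) → illicit
[bi.dak] — violates constraint 1: syllable 2 coda contains /k/ → illicit
[rerg] — σ1 onset /r/, coda /rg/ (2C) ok → licit
[jijlf] — violates constraint 4: syllable 1 coda /jlf/ has 3 consonants (> 2) → illicit
[ejmn] — violates constraint 4: syllable 1 coda /jmn/ has 3 consonants (> 2) → illicit
Licit: [rerg] → 1.

1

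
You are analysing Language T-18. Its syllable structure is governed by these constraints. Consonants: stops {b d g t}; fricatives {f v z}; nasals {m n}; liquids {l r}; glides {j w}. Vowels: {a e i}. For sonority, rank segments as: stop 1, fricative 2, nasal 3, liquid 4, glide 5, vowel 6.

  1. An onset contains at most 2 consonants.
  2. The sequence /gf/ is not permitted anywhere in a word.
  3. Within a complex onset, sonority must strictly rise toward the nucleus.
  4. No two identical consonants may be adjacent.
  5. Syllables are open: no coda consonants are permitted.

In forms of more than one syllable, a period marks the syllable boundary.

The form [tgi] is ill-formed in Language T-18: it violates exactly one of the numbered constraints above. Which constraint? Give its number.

3

[tgi]: syllable 1 onset /tg/: /t/ (stop, 1) → /g/ (stop, 1) does not rise.
This is a violation of constraint 3: "Within a complex onset, sonority must strictly rise toward the nucleus."
The remaining constraints (1, 2, 4, 5) are satisfied.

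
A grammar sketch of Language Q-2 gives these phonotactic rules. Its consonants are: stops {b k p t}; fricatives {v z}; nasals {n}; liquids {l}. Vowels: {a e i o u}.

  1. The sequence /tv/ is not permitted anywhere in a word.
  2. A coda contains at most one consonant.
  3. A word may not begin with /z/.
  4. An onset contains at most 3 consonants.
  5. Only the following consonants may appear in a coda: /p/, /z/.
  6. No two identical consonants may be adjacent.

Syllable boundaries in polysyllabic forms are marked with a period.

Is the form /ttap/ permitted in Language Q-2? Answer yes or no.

/ttap/ — violates constraint 6: adjacent identical consonants /tt/ → not permitted

no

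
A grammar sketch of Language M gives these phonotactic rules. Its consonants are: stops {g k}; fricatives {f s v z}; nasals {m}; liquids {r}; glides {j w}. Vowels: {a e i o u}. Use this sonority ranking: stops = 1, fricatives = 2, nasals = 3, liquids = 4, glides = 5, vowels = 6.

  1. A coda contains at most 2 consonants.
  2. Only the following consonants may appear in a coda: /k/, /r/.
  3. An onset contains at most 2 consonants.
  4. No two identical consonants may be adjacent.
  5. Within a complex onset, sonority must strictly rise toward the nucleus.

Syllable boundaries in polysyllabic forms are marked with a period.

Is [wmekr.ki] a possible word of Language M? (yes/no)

no

[wmekr.ki] — violates constraint 5: syllable 1 onset /wm/: /w/ (glide, 5) → /m/ (nasal, 3) does not rise → illicit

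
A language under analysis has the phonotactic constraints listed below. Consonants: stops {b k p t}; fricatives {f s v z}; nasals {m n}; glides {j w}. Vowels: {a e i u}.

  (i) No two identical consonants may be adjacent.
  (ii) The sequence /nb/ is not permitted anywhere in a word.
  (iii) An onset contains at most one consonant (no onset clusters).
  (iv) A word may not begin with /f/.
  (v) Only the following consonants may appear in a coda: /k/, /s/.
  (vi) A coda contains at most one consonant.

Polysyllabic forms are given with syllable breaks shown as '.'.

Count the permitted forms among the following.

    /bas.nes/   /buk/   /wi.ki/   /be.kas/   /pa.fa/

5

/bas.nes/ — σ1 onset /b/, coda /s/ ok; σ2 onset /n/, coda /s/ ok → permitted
/buk/ — σ1 onset /b/, coda /k/ ok → permitted
/wi.ki/ — σ1 onset /w/, coda /∅/ ok; σ2 onset /k/, coda /∅/ ok → permitted
/be.kas/ — σ1 onset /b/, coda /∅/ ok; σ2 onset /k/, coda /s/ ok → permitted
/pa.fa/ — σ1 onset /p/, coda /∅/ ok; σ2 onset /f/, coda /∅/ ok → permitted
Permitted: /bas.nes/, /buk/, /wi.ki/, /be.kas/, /pa.fa/ → 5.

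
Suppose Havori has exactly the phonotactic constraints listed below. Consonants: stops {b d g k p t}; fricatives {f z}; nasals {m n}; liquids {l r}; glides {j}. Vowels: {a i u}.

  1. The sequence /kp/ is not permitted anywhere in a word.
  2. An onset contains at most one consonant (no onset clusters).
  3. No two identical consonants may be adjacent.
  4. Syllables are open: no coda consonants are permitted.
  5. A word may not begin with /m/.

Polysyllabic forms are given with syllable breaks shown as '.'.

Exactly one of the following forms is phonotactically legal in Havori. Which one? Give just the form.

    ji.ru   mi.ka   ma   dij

ji.ru — σ1 onset /j/, coda /∅/ ok; σ2 onset /r/, coda /∅/ ok → phonotactically legal
mi.ka — violates constraint 5: word begins with /m/ → phonotactically illegal
ma — violates constraint 5: word begins with /m/ → phonotactically illegal
dij — violates constraint 4: syllable 1 coda /j/ has 1 consonant (> 0) → phonotactically illegal

ji.ru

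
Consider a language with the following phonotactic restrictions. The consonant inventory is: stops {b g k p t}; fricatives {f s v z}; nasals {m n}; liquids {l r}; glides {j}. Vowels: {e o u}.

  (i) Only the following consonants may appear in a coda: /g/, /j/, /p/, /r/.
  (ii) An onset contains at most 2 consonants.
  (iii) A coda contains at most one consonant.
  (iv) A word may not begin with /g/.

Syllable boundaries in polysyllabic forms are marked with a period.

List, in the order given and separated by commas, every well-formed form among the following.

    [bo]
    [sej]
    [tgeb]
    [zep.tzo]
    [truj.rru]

[bo] — σ1 onset /b/, coda /∅/ ok → well-formed
[sej] — σ1 onset /s/, coda /j/ ok → well-formed
[tgeb] — violates constraint (i): syllable 1 coda contains /b/, which is not a licensed coda consonant → ill-formed
[zep.tzo] — σ1 onset /z/, coda /p/ ok; σ2 onset /tz/ (2C), coda /∅/ ok → well-formed
[truj.rru] — σ1 onset /tr/ (2C), coda /j/ ok; σ2 onset /rr/ (2C), coda /∅/ ok → well-formed

[bo], [sej], [zep.tzo], [truj.rru]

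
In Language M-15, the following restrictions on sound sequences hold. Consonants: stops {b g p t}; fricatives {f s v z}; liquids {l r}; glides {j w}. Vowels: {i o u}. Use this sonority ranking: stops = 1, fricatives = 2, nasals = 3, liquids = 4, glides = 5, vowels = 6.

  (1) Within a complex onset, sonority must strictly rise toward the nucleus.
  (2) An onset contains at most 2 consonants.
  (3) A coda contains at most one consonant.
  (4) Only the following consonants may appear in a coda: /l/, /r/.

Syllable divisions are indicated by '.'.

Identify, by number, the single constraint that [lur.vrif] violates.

[lur.vrif]: syllable 2 coda contains /f/, which is not a licensed coda consonant.
This is a violation of constraint 4: "Only the following consonants may appear in a coda: /l/, /r/."
The remaining constraints (1, 2, 3) are satisfied.

4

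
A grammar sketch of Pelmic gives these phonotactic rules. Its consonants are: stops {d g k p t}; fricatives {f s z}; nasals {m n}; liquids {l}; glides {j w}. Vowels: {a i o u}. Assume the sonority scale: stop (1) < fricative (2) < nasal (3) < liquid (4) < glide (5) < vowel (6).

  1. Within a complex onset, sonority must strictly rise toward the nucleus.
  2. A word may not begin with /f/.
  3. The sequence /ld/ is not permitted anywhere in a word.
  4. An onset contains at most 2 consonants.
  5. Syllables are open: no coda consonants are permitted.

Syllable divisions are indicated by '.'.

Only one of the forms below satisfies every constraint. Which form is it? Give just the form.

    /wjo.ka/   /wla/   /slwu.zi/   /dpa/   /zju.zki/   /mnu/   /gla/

/gla/

/wjo.ka/ — violates constraint 1: syllable 1 onset /wj/: /w/ (glide, 5) → /j/ (glide, 5) does not rise → ill-formed
/wla/ — violates constraint 1: syllable 1 onset /wl/: /w/ (glide, 5) → /l/ (liquid, 4) does not rise → ill-formed
/slwu.zi/ — violates constraint 4: syllable 1 onset /slw/ has 3 consonants (> 2) → ill-formed
/dpa/ — violates constraint 1: syllable 1 onset /dp/: /d/ (stop, 1) → /p/ (stop, 1) does not rise → ill-formed
/zju.zki/ — violates constraint 1: syllable 2 onset /zk/: /z/ (fricative, 2) → /k/ (stop, 1) does not rise → ill-formed
/mnu/ — violates constraint 1: syllable 1 onset /mn/: /m/ (nasal, 3) → /n/ (nasal, 3) does not rise → ill-formed
/gla/ — σ1 onset /gl/ (1→4 rises), coda /∅/ ok → well-formed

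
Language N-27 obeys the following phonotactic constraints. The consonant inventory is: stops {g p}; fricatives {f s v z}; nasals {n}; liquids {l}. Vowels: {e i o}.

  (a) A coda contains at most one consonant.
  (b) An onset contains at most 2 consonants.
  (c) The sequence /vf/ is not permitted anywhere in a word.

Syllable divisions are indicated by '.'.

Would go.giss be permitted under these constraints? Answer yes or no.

no

go.giss — violates constraint (a): syllable 2 coda /ss/ has 2 consonants (> 1) → not permitted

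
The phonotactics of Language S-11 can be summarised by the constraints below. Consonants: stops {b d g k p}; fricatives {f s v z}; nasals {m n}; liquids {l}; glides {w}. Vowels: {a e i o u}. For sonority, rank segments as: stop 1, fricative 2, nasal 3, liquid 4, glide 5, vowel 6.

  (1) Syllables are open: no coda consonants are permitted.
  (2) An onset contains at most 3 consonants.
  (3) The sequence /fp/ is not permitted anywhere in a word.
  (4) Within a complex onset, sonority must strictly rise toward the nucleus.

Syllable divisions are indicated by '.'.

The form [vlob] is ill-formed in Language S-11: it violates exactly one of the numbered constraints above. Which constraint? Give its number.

1

[vlob]: syllable 1 coda /b/ has 1 consonant (> 0).
This is a violation of constraint 1: "Syllables are open: no coda consonants are permitted."
The remaining constraints (2, 3, 4) are satisfied.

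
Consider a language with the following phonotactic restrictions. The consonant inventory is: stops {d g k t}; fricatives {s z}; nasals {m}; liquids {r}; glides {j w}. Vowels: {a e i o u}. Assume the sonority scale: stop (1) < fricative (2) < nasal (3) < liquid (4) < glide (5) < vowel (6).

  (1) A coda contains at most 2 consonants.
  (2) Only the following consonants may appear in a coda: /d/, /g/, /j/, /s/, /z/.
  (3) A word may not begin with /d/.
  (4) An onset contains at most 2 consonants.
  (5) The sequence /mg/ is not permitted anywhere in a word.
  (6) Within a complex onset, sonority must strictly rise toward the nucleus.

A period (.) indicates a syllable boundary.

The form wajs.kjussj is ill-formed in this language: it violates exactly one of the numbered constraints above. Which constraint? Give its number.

wajs.kjussj: syllable 2 coda /ssj/ has 3 consonants (> 2).
This is a violation of constraint 1: "A coda contains at most 2 consonants."
The remaining constraints (2, 3, 4, 5, 6) are satisfied.

1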